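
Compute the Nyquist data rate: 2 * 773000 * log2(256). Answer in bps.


Rate = 2 * B * log2(M) = 2 * 773000 * 8.0 = 12368000.0

12368000.0 bps


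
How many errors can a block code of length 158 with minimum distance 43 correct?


Correction capability = floor((d-1)/2) = floor((43-1)/2) = 21

21 errors


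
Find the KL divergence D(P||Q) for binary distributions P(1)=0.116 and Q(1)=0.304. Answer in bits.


KL = p*log2(p/q) + (1-p)*log2((1-p)/(1-q)) = 0.116*log2(0.116/0.304) + 0.884*log2(0.884/0.696) = 0.1437

0.1437 bits


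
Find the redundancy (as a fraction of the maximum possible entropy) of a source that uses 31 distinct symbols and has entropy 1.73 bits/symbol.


H_max = log2(K) = log2(31) = 4.9542 bits/symbol. Redundancy = 1 - H/H_max = 1 - 1.73/4.9542 = 1 - 0.3492 = 0.6508

0.6508


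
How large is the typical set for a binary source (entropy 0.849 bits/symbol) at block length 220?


log2|A_typical| = nH = 220 * 0.849 = 186.78, so |A_typical| ~ 2^186.78 = 1.684e+56

1.684e+56


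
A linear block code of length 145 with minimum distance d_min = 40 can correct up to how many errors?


Correction capability = floor((d-1)/2) = floor((40-1)/2) = 19

19 errors


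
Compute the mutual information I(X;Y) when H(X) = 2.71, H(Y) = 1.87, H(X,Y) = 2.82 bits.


I(X;Y) = H(X) + H(Y) - H(X,Y) = 2.71 + 1.87 - 2.82 = 1.76

1.76 bits


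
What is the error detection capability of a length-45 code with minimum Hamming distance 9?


Detection capability = d_min - 1 = 9 - 1 = 8

8 errors


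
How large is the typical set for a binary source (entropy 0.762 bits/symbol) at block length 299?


log2|A_typical| = nH = 299 * 0.762 = 227.838, so |A_typical| ~ 2^227.838 = 3.855e+68

3.855e+68


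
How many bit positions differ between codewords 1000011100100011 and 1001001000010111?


Count differing positions: . . . ^ . ^ . ^ . . ^ ^ . ^ . . = 6 differences

6


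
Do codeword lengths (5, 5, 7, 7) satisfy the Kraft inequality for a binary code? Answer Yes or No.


Kraft sum = sum(2^(-l_i)) = 0.0781, need <= 1. Result: satisfied (a binary prefix-free code with these lengths exists)

Yes


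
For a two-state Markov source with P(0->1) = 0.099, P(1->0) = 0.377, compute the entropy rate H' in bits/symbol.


Stationary distribution: pi_0 = p10/(p01+p10) = 0.792, pi_1 = 0.208. Entropy rate H' = pi_0*H(p01) + pi_1*H(p10) = 0.792*0.4658 + 0.208*0.9559 = 0.5677

0.5677 bits/symbol


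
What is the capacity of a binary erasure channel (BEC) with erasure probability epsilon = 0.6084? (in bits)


C = 1 - epsilon = 1 - 0.6084 = 0.3916

0.3916 bits


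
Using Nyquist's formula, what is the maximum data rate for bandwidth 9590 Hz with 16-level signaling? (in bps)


Rate = 2 * B * log2(M) = 2 * 9590 * 4.0 = 76720.0

76720.0 bps


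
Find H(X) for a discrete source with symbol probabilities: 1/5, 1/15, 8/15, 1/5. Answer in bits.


H = -sum(p_i * log2(p_i)). Terms: -(1/5)*log2(1/5) = 0.464386; -(1/15)*log2(1/15) = 0.260459; -(8/15)*log2(8/15) = 0.483675; -(1/5)*log2(1/5) = 0.464386. H = 0.464386 + 0.260459 + 0.483675 + 0.464386 = 1.6729

1.6729 bits


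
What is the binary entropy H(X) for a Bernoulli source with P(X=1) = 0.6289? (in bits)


H = -p*log2(p) - (1-p)*log2(1-p). -0.6289*log2(0.6289) = 0.420795; -0.3711*log2(0.3711) = 0.530718. H = 0.420795 + 0.530718 = 0.9515

0.9515 bits


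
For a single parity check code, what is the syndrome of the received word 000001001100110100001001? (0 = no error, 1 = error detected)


Syndrome = XOR of all bits = 0 XOR 0 XOR 0 XOR 0 XOR 0 XOR 1 XOR 0 XOR 0 XOR 1 XOR 1 XOR 0 XOR 0 XOR 1 XOR 1 XOR 0 XOR 1 XOR 0 XOR 0 XOR 0 XOR 0 XOR 1 XOR 0 XOR 0 XOR 1 = 0

0


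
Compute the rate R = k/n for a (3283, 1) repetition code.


Rate = k/n = 1/3283

1/3283


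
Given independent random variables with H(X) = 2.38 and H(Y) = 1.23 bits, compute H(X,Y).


For independent variables, H(X,Y) = H(X) + H(Y) = 2.38 + 1.23 = 3.61

3.61 bits


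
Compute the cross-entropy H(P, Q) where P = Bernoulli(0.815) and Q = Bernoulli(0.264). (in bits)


H(P,Q) = -p*log2(q) - (1-p)*log2(1-q). -0.815*log2(0.264) = 1.565933; -0.185*log2(0.736) = 0.081811. H(P,Q) = 1.565933 + 0.081811 = 1.6477

1.6477 bits


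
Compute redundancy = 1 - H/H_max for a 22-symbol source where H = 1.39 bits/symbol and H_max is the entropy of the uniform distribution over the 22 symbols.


H_max = log2(K) = log2(22) = 4.4594 bits/symbol. Redundancy = 1 - H/H_max = 1 - 1.39/4.4594 = 1 - 0.3117 = 0.6883

0.6883


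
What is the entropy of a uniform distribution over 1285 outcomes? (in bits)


H = log2(n) = log2(1285) = 10.3276

10.3276 bits


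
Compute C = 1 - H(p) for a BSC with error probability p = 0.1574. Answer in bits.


H(p) = -p*log2(p) - (1-p)*log2(1-p) = -0.1574*log2(0.1574) - 0.8426*log2(0.8426) = 0.419863 + 0.208190 = 0.6281. C = 1 - H(p) = 1 - 0.6281 = 0.3719

0.3719 bits


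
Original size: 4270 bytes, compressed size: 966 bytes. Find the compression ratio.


Ratio = original / compressed = 4270 / 966 = 4.4203

4.4203


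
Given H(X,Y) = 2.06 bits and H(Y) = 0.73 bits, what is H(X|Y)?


H(X|Y) = H(X,Y) - H(Y) = 2.06 - 0.73 = 1.33

1.33 bits


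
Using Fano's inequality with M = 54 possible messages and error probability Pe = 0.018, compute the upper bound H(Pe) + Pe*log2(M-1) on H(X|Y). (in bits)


H(Pe) = -Pe*log2(Pe) - (1-Pe)*log2(1-Pe) = -0.018*log2(0.018) - 0.982*log2(0.982) = 0.104325 + 0.025733 = 0.1301. Pe*log2(M-1) = 0.018*log2(53) = 0.103103. Bound = H(Pe) + Pe*log2(M-1) = 0.104325 + 0.025733 + 0.103103 = 0.2332

0.2332 bits


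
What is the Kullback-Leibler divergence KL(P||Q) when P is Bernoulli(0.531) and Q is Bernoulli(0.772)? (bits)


KL = p*log2(p/q) + (1-p)*log2((1-p)/(1-q)) = 0.531*log2(0.531/0.772) + 0.469*log2(0.469/0.228) = 0.2013

0.2013 bits


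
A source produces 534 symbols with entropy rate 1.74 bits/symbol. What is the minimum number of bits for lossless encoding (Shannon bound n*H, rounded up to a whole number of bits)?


Minimum bits >= n * H = 534 * 1.74 = 929.16, rounded up to a whole number of bits = 930

930 bits


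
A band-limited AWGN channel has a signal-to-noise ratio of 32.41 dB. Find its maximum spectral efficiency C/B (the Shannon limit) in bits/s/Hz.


SNR_linear = 10^(32.41/10) = 1741.8069; C/B = log2(1 + SNR_linear) = log2(1 + 1741.8069) = 10.7672

10.7672 bits/s/Hz


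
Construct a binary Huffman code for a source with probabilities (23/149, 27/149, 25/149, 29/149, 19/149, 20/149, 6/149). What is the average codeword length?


Huffman construction (repeatedly merge the two least-probable nodes; each merge adds 1 bit to every symbol beneath it): 6/149 + 19/149 = 25/149; 20/149 + 23/149 = 43/149; 25/149 + 25/149 = 50/149; 27/149 + 29/149 = 56/149; 43/149 + 50/149 = 93/149; 56/149 + 93/149 = 1. Resulting codeword lengths (in the order the probabilities were given): (3, 2, 3, 2, 4, 3, 4). L_avg = sum(p_i * l_i) = 23/149*3 + 27/149*2 + 25/149*3 + 29/149*2 + 19/149*4 + 20/149*3 + 6/149*4 = 416/149 = 2.7919

2.7919 bits


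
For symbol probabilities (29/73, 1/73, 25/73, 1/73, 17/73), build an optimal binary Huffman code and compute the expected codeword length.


Huffman construction (repeatedly merge the two least-probable nodes; each merge adds 1 bit to every symbol beneath it): 1/73 + 1/73 = 2/73; 2/73 + 17/73 = 19/73; 19/73 + 25/73 = 44/73; 29/73 + 44/73 = 1. Resulting codeword lengths (in the order the probabilities were given): (1, 4, 2, 4, 3). L_avg = sum(p_i * l_i) = 29/73*1 + 1/73*4 + 25/73*2 + 1/73*4 + 17/73*3 = 138/73 = 1.8904

1.8904 bits


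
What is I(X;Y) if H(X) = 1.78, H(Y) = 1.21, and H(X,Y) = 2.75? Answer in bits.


I(X;Y) = H(X) + H(Y) - H(X,Y) = 1.78 + 1.21 - 2.75 = 0.24

0.24 bits


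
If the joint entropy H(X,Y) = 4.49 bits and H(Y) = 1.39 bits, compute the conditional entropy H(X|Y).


H(X|Y) = H(X,Y) - H(Y) = 4.49 - 1.39 = 3.1

3.1 bits


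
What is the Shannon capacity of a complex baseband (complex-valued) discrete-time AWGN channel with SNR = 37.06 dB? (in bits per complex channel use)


SNR_linear = 10^(37.06/10) = 5081.5944; C = log2(1 + SNR_linear) = log2(1 + 5081.5944) = 12.3113

12.3113 bits/channel use


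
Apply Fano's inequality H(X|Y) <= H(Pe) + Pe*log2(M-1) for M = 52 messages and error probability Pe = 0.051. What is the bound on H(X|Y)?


H(Pe) = -Pe*log2(Pe) - (1-Pe)*log2(1-Pe) = -0.051*log2(0.051) - 0.949*log2(0.949) = 0.218961 + 0.071668 = 0.2906. Pe*log2(M-1) = 0.051*log2(51) = 0.289294. Bound = H(Pe) + Pe*log2(M-1) = 0.218961 + 0.071668 + 0.289294 = 0.5799

0.5799 bits


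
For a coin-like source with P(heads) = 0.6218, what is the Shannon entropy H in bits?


H = -p*log2(p) - (1-p)*log2(1-p). -0.6218*log2(0.6218) = 0.426230; -0.3782*log2(0.3782) = 0.530531. H = 0.426230 + 0.530531 = 0.9568

0.9568 bits


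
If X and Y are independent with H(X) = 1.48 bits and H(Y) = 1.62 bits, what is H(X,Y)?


For independent variables, H(X,Y) = H(X) + H(Y) = 1.48 + 1.62 = 3.1

3.1 bits


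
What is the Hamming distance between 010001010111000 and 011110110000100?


Count differing positions: . . ^ ^ ^ ^ ^ . . ^ ^ ^ ^ . . = 9 differences

9


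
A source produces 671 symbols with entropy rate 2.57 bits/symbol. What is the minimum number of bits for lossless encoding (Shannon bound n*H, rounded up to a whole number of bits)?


Minimum bits >= n * H = 671 * 2.57 = 1724.47, rounded up to a whole number of bits = 1725

1725 bits


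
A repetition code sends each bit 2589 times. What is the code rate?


Rate = k/n = 1/2589

1/2589


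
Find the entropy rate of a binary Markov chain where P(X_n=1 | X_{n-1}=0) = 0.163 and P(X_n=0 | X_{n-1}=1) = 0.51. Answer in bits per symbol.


Stationary distribution: pi_0 = p10/(p01+p10) = 0.7578, pi_1 = 0.2422. Entropy rate H' = pi_0*H(p01) + pi_1*H(p10) = 0.7578*0.6414 + 0.2422*0.9997 = 0.7282

0.7282 bits/symbol


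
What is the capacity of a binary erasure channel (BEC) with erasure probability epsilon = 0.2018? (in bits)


C = 1 - epsilon = 1 - 0.2018 = 0.7982

0.7982 bits


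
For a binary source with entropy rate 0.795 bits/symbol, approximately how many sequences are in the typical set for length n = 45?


log2|A_typical| = nH = 45 * 0.795 = 35.775, so |A_typical| ~ 2^35.775 = 5.880e+10

5.880e+10


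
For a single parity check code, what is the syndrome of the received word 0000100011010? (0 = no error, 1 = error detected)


Syndrome = XOR of all bits = 0 XOR 0 XOR 0 XOR 0 XOR 1 XOR 0 XOR 0 XOR 0 XOR 1 XOR 1 XOR 0 XOR 1 XOR 0 = 0

0


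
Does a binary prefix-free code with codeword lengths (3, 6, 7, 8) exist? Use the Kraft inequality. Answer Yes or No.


Kraft sum = sum(2^(-l_i)) = 0.1523, need <= 1. Result: satisfied (a binary prefix-free code with these lengths exists)

Yes


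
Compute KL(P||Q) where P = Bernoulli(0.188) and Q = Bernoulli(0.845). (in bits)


KL = p*log2(p/q) + (1-p)*log2((1-p)/(1-q)) = 0.188*log2(0.188/0.845) + 0.812*log2(0.812/0.155) = 1.5324

1.5324 bits


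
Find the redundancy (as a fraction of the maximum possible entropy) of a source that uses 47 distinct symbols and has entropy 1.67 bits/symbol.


H_max = log2(K) = log2(47) = 5.5546 bits/symbol. Redundancy = 1 - H/H_max = 1 - 1.67/5.5546 = 1 - 0.3007 = 0.6993

0.6993


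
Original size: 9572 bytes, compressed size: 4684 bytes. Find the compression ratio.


Ratio = original / compressed = 9572 / 4684 = 2.0436

2.0436


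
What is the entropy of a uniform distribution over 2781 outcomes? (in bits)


H = log2(n) = log2(2781) = 11.4414

11.4414 bits


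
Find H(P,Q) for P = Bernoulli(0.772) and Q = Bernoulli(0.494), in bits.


H(P,Q) = -p*log2(q) - (1-p)*log2(1-q). -0.772*log2(0.494) = 0.785446; -0.228*log2(0.506) = 0.224076. H(P,Q) = 0.785446 + 0.224076 = 1.0095

1.0095 bits


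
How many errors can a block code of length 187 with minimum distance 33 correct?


Correction capability = floor((d-1)/2) = floor((33-1)/2) = 16

16 errors


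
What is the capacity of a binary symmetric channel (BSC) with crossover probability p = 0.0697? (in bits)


H(p) = -p*log2(p) - (1-p)*log2(1-p) = -0.0697*log2(0.0697) - 0.9303*log2(0.9303) = 0.267836 + 0.096967 = 0.3648. C = 1 - H(p) = 1 - 0.3648 = 0.6352

0.6352 bits


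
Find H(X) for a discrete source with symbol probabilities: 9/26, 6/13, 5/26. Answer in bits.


H = -sum(p_i * log2(p_i)). Terms: -(9/26)*log2(9/26) = 0.529794; -(6/13)*log2(6/13) = 0.514836; -(5/26)*log2(5/26) = 0.457406. H = 0.529794 + 0.514836 + 0.457406 = 1.502

1.502 bits


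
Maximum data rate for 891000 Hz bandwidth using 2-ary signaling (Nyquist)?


Rate = 2 * B * log2(M) = 2 * 891000 * 1.0 = 1782000.0

1782000.0 bps


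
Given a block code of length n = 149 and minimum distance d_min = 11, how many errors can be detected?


Detection capability = d_min - 1 = 11 - 1 = 10

10 errors


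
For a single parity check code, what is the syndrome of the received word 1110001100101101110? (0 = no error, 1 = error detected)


Syndrome = XOR of all bits = 1 XOR 1 XOR 1 XOR 0 XOR 0 XOR 0 XOR 1 XOR 1 XOR 0 XOR 0 XOR 1 XOR 0 XOR 1 XOR 1 XOR 0 XOR 1 XOR 1 XOR 1 XOR 0 = 1

1


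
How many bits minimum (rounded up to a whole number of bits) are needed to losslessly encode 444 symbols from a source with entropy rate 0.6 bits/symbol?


Minimum bits >= n * H = 444 * 0.6 = 266.4, rounded up to a whole number of bits = 267

267 bits


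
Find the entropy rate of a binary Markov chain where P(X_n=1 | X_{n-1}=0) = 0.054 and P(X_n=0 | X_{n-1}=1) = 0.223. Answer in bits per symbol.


Stationary distribution: pi_0 = p10/(p01+p10) = 0.8051, pi_1 = 0.1949. Entropy rate H' = pi_0*H(p01) + pi_1*H(p10) = 0.8051*0.3032 + 0.1949*0.7656 = 0.3933

0.3933 bits/symbol


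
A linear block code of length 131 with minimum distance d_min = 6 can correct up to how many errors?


Correction capability = floor((d-1)/2) = floor((6-1)/2) = 2

2 errors


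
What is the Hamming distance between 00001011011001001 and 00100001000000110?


Count differing positions: . . ^ . ^ . ^ . . ^ ^ . . ^ ^ ^ ^ = 9 differences

9


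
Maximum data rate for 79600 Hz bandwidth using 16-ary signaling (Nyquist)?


Rate = 2 * B * log2(M) = 2 * 79600 * 4.0 = 636800.0

636800.0 bps


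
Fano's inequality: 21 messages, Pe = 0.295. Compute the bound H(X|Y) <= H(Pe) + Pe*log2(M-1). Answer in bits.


H(Pe) = -Pe*log2(Pe) - (1-Pe)*log2(1-Pe) = -0.295*log2(0.295) - 0.705*log2(0.705) = 0.519558 + 0.355535 = 0.8751. Pe*log2(M-1) = 0.295*log2(20) = 1.274969. Bound = H(Pe) + Pe*log2(M-1) = 0.519558 + 0.355535 + 1.274969 = 2.1501

2.1501 bits


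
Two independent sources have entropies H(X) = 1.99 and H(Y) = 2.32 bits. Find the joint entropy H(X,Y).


For independent variables, H(X,Y) = H(X) + H(Y) = 1.99 + 2.32 = 4.31

4.31 bits


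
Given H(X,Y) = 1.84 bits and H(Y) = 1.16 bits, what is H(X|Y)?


H(X|Y) = H(X,Y) - H(Y) = 1.84 - 1.16 = 0.68

0.68 bits


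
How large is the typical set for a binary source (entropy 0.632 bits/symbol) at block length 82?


log2|A_typical| = nH = 82 * 0.632 = 51.824, so |A_typical| ~ 2^51.824 = 3.986e+15

3.986e+15


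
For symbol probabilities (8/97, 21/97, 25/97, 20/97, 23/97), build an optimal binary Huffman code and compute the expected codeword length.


Huffman construction (repeatedly merge the two least-probable nodes; each merge adds 1 bit to every symbol beneath it): 8/97 + 20/97 = 28/97; 21/97 + 23/97 = 44/97; 25/97 + 28/97 = 53/97; 44/97 + 53/97 = 1. Resulting codeword lengths (in the order the probabilities were given): (3, 2, 2, 3, 2). L_avg = sum(p_i * l_i) = 8/97*3 + 21/97*2 + 25/97*2 + 20/97*3 + 23/97*2 = 222/97 = 2.2887

2.2887 bits


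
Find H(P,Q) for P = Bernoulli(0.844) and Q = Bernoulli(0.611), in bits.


H(P,Q) = -p*log2(q) - (1-p)*log2(1-q). -0.844*log2(0.611) = 0.599878; -0.156*log2(0.389) = 0.212497. H(P,Q) = 0.599878 + 0.212497 = 0.8124

0.8124 bits


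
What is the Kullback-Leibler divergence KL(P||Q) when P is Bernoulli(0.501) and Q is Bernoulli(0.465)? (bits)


KL = p*log2(p/q) + (1-p)*log2((1-p)/(1-q)) = 0.501*log2(0.501/0.465) + 0.499*log2(0.499/0.535) = 0.0037

0.0037 bits


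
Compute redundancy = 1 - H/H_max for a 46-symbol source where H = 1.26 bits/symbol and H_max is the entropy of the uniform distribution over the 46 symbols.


H_max = log2(K) = log2(46) = 5.5236 bits/symbol. Redundancy = 1 - H/H_max = 1 - 1.26/5.5236 = 1 - 0.2281 = 0.7719

0.7719


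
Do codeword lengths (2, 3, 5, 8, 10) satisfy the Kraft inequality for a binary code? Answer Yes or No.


Kraft sum = sum(2^(-l_i)) = 0.4111, need <= 1. Result: satisfied (a binary prefix-free code with these lengths exists)

Yes


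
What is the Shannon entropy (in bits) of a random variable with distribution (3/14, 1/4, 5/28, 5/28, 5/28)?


H = -sum(p_i * log2(p_i)). Terms: -(3/14)*log2(3/14) = 0.476227; -(1/4)*log2(1/4) = 0.500000; -(5/28)*log2(5/28) = 0.443826; -(5/28)*log2(5/28) = 0.443826; -(5/28)*log2(5/28) = 0.443826. H = 0.476227 + 0.500000 + 0.443826 + 0.443826 + 0.443826 = 2.3077

2.3077 bits


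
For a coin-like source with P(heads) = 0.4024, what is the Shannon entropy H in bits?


H = -p*log2(p) - (1-p)*log2(1-p). -0.4024*log2(0.4024) = 0.528471; -0.5976*log2(0.5976) = 0.443866. H = 0.528471 + 0.443866 = 0.9723

0.9723 bits


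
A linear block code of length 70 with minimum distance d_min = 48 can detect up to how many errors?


Detection capability = d_min - 1 = 48 - 1 = 47

47 errors


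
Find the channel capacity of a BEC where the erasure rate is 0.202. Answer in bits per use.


C = 1 - epsilon = 1 - 0.202 = 0.798

0.798 bits


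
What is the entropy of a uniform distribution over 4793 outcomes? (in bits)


H = log2(n) = log2(4793) = 12.2267

12.2267 bits


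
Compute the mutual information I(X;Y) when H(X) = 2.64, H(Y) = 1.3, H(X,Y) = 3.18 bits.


I(X;Y) = H(X) + H(Y) - H(X,Y) = 2.64 + 1.3 - 3.18 = 0.76

0.76 bits


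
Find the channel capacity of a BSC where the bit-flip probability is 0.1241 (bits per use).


H(p) = -p*log2(p) - (1-p)*log2(1-p) = -0.1241*log2(0.1241) - 0.8759*log2(0.8759) = 0.373594 + 0.167439 = 0.541. C = 1 - H(p) = 1 - 0.541 = 0.459

0.459 bits


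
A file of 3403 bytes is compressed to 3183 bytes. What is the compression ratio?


Ratio = original / compressed = 3403 / 3183 = 1.0691

1.0691


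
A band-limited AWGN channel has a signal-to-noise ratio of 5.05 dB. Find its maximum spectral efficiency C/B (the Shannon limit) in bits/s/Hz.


SNR_linear = 10^(5.05/10) = 3.1989; C/B = log2(1 + SNR_linear) = log2(1 + 3.1989) = 2.07

2.07 bits/s/Hz


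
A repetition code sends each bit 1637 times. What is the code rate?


Rate = k/n = 1/1637

1/1637


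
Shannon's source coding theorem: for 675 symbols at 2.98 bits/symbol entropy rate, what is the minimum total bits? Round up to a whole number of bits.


Minimum bits >= n * H = 675 * 2.98 = 2011.5, rounded up to a whole number of bits = 2012

2012 bits


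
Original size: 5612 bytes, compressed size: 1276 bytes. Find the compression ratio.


Ratio = original / compressed = 5612 / 1276 = 4.3981

4.3981


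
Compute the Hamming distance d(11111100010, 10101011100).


Count differing positions: . ^ . ^ . ^ ^ ^ ^ ^ . = 7 differences

7


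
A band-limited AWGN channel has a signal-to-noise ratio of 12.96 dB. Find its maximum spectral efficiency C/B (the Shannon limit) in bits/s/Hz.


SNR_linear = 10^(12.96/10) = 19.7697; C/B = log2(1 + SNR_linear) = log2(1 + 19.7697) = 4.3764

4.3764 bits/s/Hz


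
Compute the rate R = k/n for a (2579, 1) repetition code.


Rate = k/n = 1/2579

1/2579


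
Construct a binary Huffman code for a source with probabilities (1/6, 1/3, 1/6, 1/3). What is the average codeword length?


Huffman construction (repeatedly merge the two least-probable nodes; each merge adds 1 bit to every symbol beneath it): 1/6 + 1/6 = 1/3; 1/3 + 1/3 = 2/3; 1/3 + 2/3 = 1. Resulting codeword lengths (in the order the probabilities were given): (2, 2, 2, 2). L_avg = sum(p_i * l_i) = 1/6*2 + 1/3*2 + 1/6*2 + 1/3*2 = 2

2.0 bits


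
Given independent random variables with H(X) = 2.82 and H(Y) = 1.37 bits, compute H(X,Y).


For independent variables, H(X,Y) = H(X) + H(Y) = 2.82 + 1.37 = 4.19

4.19 bits


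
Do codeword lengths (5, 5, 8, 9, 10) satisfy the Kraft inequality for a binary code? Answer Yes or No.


Kraft sum = sum(2^(-l_i)) = 0.0693, need <= 1. Result: satisfied (a binary prefix-free code with these lengths exists)

Yes


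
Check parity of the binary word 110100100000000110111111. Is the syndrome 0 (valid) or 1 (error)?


Syndrome = XOR of all bits = 1 XOR 1 XOR 0 XOR 1 XOR 0 XOR 0 XOR 1 XOR 0 XOR 0 XOR 0 XOR 0 XOR 0 XOR 0 XOR 0 XOR 0 XOR 1 XOR 1 XOR 0 XOR 1 XOR 1 XOR 1 XOR 1 XOR 1 XOR 1 = 0

0


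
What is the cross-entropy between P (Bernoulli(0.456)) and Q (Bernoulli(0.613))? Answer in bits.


H(P,Q) = -p*log2(q) - (1-p)*log2(1-q). -0.456*log2(0.613) = 0.321955; -0.544*log2(0.387) = 0.745059. H(P,Q) = 0.321955 + 0.745059 = 1.067

1.067 bits


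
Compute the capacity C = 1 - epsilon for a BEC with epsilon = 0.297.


C = 1 - epsilon = 1 - 0.297 = 0.703

0.703 bits


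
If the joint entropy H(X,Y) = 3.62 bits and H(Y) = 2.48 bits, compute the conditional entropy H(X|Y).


H(X|Y) = H(X,Y) - H(Y) = 3.62 - 2.48 = 1.14

1.14 bits


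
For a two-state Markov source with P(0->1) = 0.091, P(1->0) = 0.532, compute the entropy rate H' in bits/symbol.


Stationary distribution: pi_0 = p10/(p01+p10) = 0.8539, pi_1 = 0.1461. Entropy rate H' = pi_0*H(p01) + pi_1*H(p10) = 0.8539*0.4398 + 0.1461*0.997 = 0.5212

0.5212 bits/symbol


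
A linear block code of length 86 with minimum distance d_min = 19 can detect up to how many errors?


Detection capability = d_min - 1 = 19 - 1 = 18

18 errors


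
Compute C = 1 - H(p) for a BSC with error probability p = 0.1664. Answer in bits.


H(p) = -p*log2(p) - (1-p)*log2(1-p) = -0.1664*log2(0.1664) - 0.8336*log2(0.8336) = 0.430522 + 0.218881 = 0.6494. C = 1 - H(p) = 1 - 0.6494 = 0.3506

0.3506 bits


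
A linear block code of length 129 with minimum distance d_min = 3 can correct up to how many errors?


Correction capability = floor((d-1)/2) = floor((3-1)/2) = 1

1 errors


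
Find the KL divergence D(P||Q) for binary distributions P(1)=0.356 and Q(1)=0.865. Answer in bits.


KL = p*log2(p/q) + (1-p)*log2((1-p)/(1-q)) = 0.356*log2(0.356/0.865) + 0.644*log2(0.644/0.135) = 0.9957

0.9957 bits


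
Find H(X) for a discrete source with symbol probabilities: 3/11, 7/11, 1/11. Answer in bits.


H = -sum(p_i * log2(p_i)). Terms: -(3/11)*log2(3/11) = 0.511219; -(7/11)*log2(7/11) = 0.414958; -(1/11)*log2(1/11) = 0.314494. H = 0.511219 + 0.414958 + 0.314494 = 1.2407

1.2407 bits


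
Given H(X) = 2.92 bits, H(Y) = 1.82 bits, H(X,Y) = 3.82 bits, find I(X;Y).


I(X;Y) = H(X) + H(Y) - H(X,Y) = 2.92 + 1.82 - 3.82 = 0.92

0.92 bits


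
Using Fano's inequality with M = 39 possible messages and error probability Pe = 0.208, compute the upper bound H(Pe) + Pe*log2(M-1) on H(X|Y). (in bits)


H(Pe) = -Pe*log2(Pe) - (1-Pe)*log2(1-Pe) = -0.208*log2(0.208) - 0.792*log2(0.792) = 0.471192 + 0.266451 = 0.7376. Pe*log2(M-1) = 0.208*log2(38) = 1.091569. Bound = H(Pe) + Pe*log2(M-1) = 0.471192 + 0.266451 + 1.091569 = 1.8292

1.8292 bits


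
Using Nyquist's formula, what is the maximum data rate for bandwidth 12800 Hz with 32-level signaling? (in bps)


Rate = 2 * B * log2(M) = 2 * 12800 * 5.0 = 128000.0

128000.0 bps


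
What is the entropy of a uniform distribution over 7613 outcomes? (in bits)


H = log2(n) = log2(7613) = 12.8942

12.8942 bits


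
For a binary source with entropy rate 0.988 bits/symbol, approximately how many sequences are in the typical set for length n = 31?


log2|A_typical| = nH = 31 * 0.988 = 30.628, so |A_typical| ~ 2^30.628 = 1.659e+09

1.659e+09


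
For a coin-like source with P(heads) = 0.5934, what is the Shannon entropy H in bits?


H = -p*log2(p) - (1-p)*log2(1-p). -0.5934*log2(0.5934) = 0.446785; -0.4066*log2(0.4066) = 0.527896. H = 0.446785 + 0.527896 = 0.9747

0.9747 bits


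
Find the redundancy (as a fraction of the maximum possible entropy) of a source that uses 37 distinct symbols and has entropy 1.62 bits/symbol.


H_max = log2(K) = log2(37) = 5.2095 bits/symbol. Redundancy = 1 - H/H_max = 1 - 1.62/5.2095 = 1 - 0.311 = 0.689

0.689


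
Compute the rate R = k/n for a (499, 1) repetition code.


Rate = k/n = 1/499

1/499


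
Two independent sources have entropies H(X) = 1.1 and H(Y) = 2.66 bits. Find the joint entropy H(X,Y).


For independent variables, H(X,Y) = H(X) + H(Y) = 1.1 + 2.66 = 3.76

3.76 bits


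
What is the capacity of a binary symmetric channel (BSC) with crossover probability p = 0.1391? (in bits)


H(p) = -p*log2(p) - (1-p)*log2(1-p) = -0.1391*log2(0.1391) - 0.8609*log2(0.8609) = 0.395852 + 0.186025 = 0.5819. C = 1 - H(p) = 1 - 0.5819 = 0.4181

0.4181 bits


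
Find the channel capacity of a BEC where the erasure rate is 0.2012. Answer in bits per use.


C = 1 - epsilon = 1 - 0.2012 = 0.7988

0.7988 bits


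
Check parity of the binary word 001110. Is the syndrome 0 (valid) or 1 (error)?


Syndrome = XOR of all bits = 0 XOR 0 XOR 1 XOR 1 XOR 1 XOR 0 = 1

1


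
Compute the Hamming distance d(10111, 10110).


Count differing positions: . . . . ^ = 1 differences

1


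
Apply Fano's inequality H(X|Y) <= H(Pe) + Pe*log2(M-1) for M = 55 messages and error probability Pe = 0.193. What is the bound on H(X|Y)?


H(Pe) = -Pe*log2(Pe) - (1-Pe)*log2(1-Pe) = -0.193*log2(0.193) - 0.807*log2(0.807) = 0.458052 + 0.249653 = 0.7077. Pe*log2(M-1) = 0.193*log2(54) = 1.110693. Bound = H(Pe) + Pe*log2(M-1) = 0.458052 + 0.249653 + 1.110693 = 1.8184

1.8184 bits


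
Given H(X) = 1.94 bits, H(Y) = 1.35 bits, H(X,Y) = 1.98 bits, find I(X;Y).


I(X;Y) = H(X) + H(Y) - H(X,Y) = 1.94 + 1.35 - 1.98 = 1.31

1.31 bits


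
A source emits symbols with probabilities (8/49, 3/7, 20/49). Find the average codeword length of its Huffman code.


Huffman construction (repeatedly merge the two least-probable nodes; each merge adds 1 bit to every symbol beneath it): 8/49 + 20/49 = 4/7; 3/7 + 4/7 = 1. Resulting codeword lengths (in the order the probabilities were given): (2, 1, 2). L_avg = sum(p_i * l_i) = 8/49*2 + 3/7*1 + 20/49*2 = 11/7 = 1.5714

1.5714 bits


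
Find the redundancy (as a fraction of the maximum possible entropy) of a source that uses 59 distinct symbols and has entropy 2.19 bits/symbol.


H_max = log2(K) = log2(59) = 5.8826 bits/symbol. Redundancy = 1 - H/H_max = 1 - 2.19/5.8826 = 1 - 0.3723 = 0.6277

0.6277


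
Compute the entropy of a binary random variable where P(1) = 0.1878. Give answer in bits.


H = -p*log2(p) - (1-p)*log2(1-p). -0.1878*log2(0.1878) = 0.453111; -0.8122*log2(0.8122) = 0.243736. H = 0.453111 + 0.243736 = 0.6968

0.6968 bits


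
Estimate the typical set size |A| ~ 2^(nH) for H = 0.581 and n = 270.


log2|A_typical| = nH = 270 * 0.581 = 156.87, so |A_typical| ~ 2^156.87 = 1.669e+47

1.669e+47


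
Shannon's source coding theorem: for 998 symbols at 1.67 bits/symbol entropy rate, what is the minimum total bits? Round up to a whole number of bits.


Minimum bits >= n * H = 998 * 1.67 = 1666.66, rounded up to a whole number of bits = 1667

1667 bits


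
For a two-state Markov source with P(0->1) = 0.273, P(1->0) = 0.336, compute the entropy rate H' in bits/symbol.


Stationary distribution: pi_0 = p10/(p01+p10) = 0.5517, pi_1 = 0.4483. Entropy rate H' = pi_0*H(p01) + pi_1*H(p10) = 0.5517*0.8457 + 0.4483*0.9209 = 0.8794

0.8794 bits/symbol


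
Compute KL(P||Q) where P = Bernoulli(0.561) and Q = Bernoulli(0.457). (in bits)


KL = p*log2(p/q) + (1-p)*log2((1-p)/(1-q)) = 0.561*log2(0.561/0.457) + 0.439*log2(0.439/0.543) = 0.0313

0.0313 bits


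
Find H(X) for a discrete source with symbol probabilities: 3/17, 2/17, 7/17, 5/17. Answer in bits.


H = -sum(p_i * log2(p_i)). Terms: -(3/17)*log2(3/17) = 0.441618; -(2/17)*log2(2/17) = 0.363231; -(7/17)*log2(7/17) = 0.527103; -(5/17)*log2(5/17) = 0.519275. H = 0.441618 + 0.363231 + 0.527103 + 0.519275 = 1.8512

1.8512 bits


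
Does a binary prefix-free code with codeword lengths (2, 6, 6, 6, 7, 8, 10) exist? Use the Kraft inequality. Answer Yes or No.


Kraft sum = sum(2^(-l_i)) = 0.3096, need <= 1. Result: satisfied (a binary prefix-free code with these lengths exists)

Yes


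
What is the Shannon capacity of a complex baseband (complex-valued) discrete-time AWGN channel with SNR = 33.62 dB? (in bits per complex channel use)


SNR_linear = 10^(33.62/10) = 2301.4418; C = log2(1 + SNR_linear) = log2(1 + 2301.4418) = 11.1689

11.1689 bits/channel use


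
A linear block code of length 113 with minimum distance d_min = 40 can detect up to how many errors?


Detection capability = d_min - 1 = 40 - 1 = 39

39 errors


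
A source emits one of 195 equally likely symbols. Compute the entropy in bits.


H = log2(n) = log2(195) = 7.6073

7.6073 bits


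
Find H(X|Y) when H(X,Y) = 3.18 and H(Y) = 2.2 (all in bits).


H(X|Y) = H(X,Y) - H(Y) = 3.18 - 2.2 = 0.98

0.98 bits


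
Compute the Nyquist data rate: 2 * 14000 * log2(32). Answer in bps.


Rate = 2 * B * log2(M) = 2 * 14000 * 5.0 = 140000.0

140000.0 bps


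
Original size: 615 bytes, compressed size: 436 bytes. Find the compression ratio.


Ratio = original / compressed = 615 / 436 = 1.4106

1.4106


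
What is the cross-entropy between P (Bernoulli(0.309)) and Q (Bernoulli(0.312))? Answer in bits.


H(P,Q) = -p*log2(q) - (1-p)*log2(1-q). -0.309*log2(0.312) = 0.519238; -0.691*log2(0.688) = 0.372808. H(P,Q) = 0.519238 + 0.372808 = 0.892

0.892 bits


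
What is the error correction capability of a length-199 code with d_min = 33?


Correction capability = floor((d-1)/2) = floor((33-1)/2) = 16

16 errors


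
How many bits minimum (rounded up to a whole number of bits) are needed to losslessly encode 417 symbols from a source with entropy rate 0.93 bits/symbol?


Minimum bits >= n * H = 417 * 0.93 = 387.81, rounded up to a whole number of bits = 388

388 bits


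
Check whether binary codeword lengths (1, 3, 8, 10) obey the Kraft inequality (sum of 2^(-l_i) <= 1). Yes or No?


Kraft sum = sum(2^(-l_i)) = 0.6299, need <= 1. Result: satisfied (a binary prefix-free code with these lengths exists)

Yes


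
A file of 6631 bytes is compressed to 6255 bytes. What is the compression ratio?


Ratio = original / compressed = 6631 / 6255 = 1.0601

1.0601


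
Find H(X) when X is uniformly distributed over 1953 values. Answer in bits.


H = log2(n) = log2(1953) = 10.9315

10.9315 bits


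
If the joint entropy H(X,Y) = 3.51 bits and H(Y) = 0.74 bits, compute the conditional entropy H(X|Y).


H(X|Y) = H(X,Y) - H(Y) = 3.51 - 0.74 = 2.77

2.77 bits


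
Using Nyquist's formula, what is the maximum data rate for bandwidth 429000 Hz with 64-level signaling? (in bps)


Rate = 2 * B * log2(M) = 2 * 429000 * 6.0 = 5148000.0

5148000.0 bps


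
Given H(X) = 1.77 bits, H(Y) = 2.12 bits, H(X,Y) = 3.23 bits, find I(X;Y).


I(X;Y) = H(X) + H(Y) - H(X,Y) = 1.77 + 2.12 - 3.23 = 0.66

0.66 bits


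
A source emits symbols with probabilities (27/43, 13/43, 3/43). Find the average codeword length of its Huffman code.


Huffman construction (repeatedly merge the two least-probable nodes; each merge adds 1 bit to every symbol beneath it): 3/43 + 13/43 = 16/43; 16/43 + 27/43 = 1. Resulting codeword lengths (in the order the probabilities were given): (1, 2, 2). L_avg = sum(p_i * l_i) = 27/43*1 + 13/43*2 + 3/43*2 = 59/43 = 1.3721

1.3721 bits


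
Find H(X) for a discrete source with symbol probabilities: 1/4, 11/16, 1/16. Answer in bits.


H = -sum(p_i * log2(p_i)). Terms: -(1/4)*log2(1/4) = 0.500000; -(11/16)*log2(11/16) = 0.371641; -(1/16)*log2(1/16) = 0.250000. H = 0.500000 + 0.371641 + 0.250000 = 1.1216

1.1216 bits


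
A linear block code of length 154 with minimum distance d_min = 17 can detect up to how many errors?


Detection capability = d_min - 1 = 17 - 1 = 16

16 errors


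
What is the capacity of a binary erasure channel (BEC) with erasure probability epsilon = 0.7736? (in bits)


C = 1 - epsilon = 1 - 0.7736 = 0.2264

0.2264 bits


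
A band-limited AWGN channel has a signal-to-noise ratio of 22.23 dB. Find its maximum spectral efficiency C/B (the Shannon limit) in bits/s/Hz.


SNR_linear = 10^(22.23/10) = 167.1091; C/B = log2(1 + SNR_linear) = log2(1 + 167.1091) = 7.3933

7.3933 bits/s/Hz


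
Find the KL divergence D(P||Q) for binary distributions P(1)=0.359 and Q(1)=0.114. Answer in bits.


KL = p*log2(p/q) + (1-p)*log2((1-p)/(1-q)) = 0.359*log2(0.359/0.114) + 0.641*log2(0.641/0.886) = 0.2948

0.2948 bits


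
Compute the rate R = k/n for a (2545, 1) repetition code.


Rate = k/n = 1/2545

1/2545


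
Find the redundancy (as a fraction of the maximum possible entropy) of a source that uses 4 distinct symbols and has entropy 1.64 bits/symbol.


H_max = log2(K) = log2(4) = 2.0 bits/symbol. Redundancy = 1 - H/H_max = 1 - 1.64/2.0 = 1 - 0.82 = 0.18

0.18


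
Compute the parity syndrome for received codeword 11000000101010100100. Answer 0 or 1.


Syndrome = XOR of all bits = 1 XOR 1 XOR 0 XOR 0 XOR 0 XOR 0 XOR 0 XOR 0 XOR 1 XOR 0 XOR 1 XOR 0 XOR 1 XOR 0 XOR 1 XOR 0 XOR 0 XOR 1 XOR 0 XOR 0 = 1

1


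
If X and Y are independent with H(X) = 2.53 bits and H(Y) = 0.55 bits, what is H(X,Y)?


For independent variables, H(X,Y) = H(X) + H(Y) = 2.53 + 0.55 = 3.08

3.08 bits


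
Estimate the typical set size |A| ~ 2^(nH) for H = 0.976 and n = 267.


log2|A_typical| = nH = 267 * 0.976 = 260.592, so |A_typical| ~ 2^260.592 = 2.793e+78

2.793e+78


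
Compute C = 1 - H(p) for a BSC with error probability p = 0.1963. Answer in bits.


H(p) = -p*log2(p) - (1-p)*log2(1-p) = -0.1963*log2(0.1963) - 0.8037*log2(0.8037) = 0.461083 + 0.253383 = 0.7145. C = 1 - H(p) = 1 - 0.7145 = 0.2855

0.2855 bits


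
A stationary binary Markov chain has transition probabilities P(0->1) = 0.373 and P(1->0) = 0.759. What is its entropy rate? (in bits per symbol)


Stationary distribution: pi_0 = p10/(p01+p10) = 0.6705, pi_1 = 0.3295. Entropy rate H' = pi_0*H(p01) + pi_1*H(p10) = 0.6705*0.9529 + 0.3295*0.7967 = 0.9015

0.9015 bits/symbol


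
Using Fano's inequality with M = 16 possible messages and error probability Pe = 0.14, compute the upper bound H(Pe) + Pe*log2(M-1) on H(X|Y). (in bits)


H(Pe) = -Pe*log2(Pe) - (1-Pe)*log2(1-Pe) = -0.14*log2(0.14) - 0.86*log2(0.86) = 0.397110 + 0.187129 = 0.5842. Pe*log2(M-1) = 0.14*log2(15) = 0.546965. Bound = H(Pe) + Pe*log2(M-1) = 0.397110 + 0.187129 + 0.546965 = 1.1312

1.1312 bits


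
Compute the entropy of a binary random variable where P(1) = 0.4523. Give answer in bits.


H = -p*log2(p) - (1-p)*log2(1-p). -0.4523*log2(0.4523) = 0.517724; -0.5477*log2(0.5477) = 0.475701. H = 0.517724 + 0.475701 = 0.9934

0.9934 bits


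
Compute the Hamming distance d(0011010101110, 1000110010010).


Count differing positions: ^ . ^ ^ ^ . . ^ ^ ^ ^ . . = 8 differences

8


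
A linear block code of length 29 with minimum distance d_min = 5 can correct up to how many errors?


Correction capability = floor((d-1)/2) = floor((5-1)/2) = 2

2 errors


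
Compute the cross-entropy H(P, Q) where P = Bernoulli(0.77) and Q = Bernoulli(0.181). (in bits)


H(P,Q) = -p*log2(q) - (1-p)*log2(1-q). -0.77*log2(0.181) = 1.898773; -0.23*log2(0.819) = 0.066255. H(P,Q) = 1.898773 + 0.066255 = 1.965

1.965 bits


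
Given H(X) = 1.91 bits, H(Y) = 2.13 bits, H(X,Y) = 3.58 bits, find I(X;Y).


I(X;Y) = H(X) + H(Y) - H(X,Y) = 1.91 + 2.13 - 3.58 = 0.46

0.46 bits


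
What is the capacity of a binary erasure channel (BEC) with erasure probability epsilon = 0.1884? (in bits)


C = 1 - epsilon = 1 - 0.1884 = 0.8116

0.8116 bits


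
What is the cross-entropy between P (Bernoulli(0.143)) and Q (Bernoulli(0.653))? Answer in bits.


H(P,Q) = -p*log2(q) - (1-p)*log2(1-q). -0.143*log2(0.653) = 0.087923; -0.857*log2(0.347) = 1.308633. H(P,Q) = 0.087923 + 1.308633 = 1.3966

1.3966 bits


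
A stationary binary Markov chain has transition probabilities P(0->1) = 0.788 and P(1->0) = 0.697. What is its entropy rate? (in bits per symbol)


Stationary distribution: pi_0 = p10/(p01+p10) = 0.4694, pi_1 = 0.5306. Entropy rate H' = pi_0*H(p01) + pi_1*H(p10) = 0.4694*0.7453 + 0.5306*0.8849 = 0.8194

0.8194 bits/symbol


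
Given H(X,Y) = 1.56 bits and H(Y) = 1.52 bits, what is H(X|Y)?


H(X|Y) = H(X,Y) - H(Y) = 1.56 - 1.52 = 0.04

0.04 bits


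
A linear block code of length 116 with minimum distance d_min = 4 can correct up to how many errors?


Correction capability = floor((d-1)/2) = floor((4-1)/2) = 1

1 errors


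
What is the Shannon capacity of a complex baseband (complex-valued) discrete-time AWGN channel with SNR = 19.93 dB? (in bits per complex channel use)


SNR_linear = 10^(19.93/10) = 98.4011; C = log2(1 + SNR_linear) = log2(1 + 98.4011) = 6.6352

6.6352 bits/channel use


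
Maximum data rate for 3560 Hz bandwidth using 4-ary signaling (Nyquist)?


Rate = 2 * B * log2(M) = 2 * 3560 * 2.0 = 14240.0

14240.0 bps


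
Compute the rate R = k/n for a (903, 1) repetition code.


Rate = k/n = 1/903

1/903


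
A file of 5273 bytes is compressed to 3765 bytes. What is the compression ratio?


Ratio = original / compressed = 5273 / 3765 = 1.4005

1.4005


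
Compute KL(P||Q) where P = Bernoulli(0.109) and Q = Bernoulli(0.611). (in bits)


KL = p*log2(p/q) + (1-p)*log2((1-p)/(1-q)) = 0.109*log2(0.109/0.611) + 0.891*log2(0.891/0.389) = 0.7943

0.7943 bits


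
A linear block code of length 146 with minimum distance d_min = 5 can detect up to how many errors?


Detection capability = d_min - 1 = 5 - 1 = 4

4 errors


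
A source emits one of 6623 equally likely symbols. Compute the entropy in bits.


H = log2(n) = log2(6623) = 12.6933

12.6933 bits


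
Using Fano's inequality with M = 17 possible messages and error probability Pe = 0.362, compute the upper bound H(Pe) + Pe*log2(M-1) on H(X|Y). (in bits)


H(Pe) = -Pe*log2(Pe) - (1-Pe)*log2(1-Pe) = -0.362*log2(0.362) - 0.638*log2(0.638) = 0.530670 + 0.413661 = 0.9443. Pe*log2(M-1) = 0.362*log2(16) = 1.448000. Bound = H(Pe) + Pe*log2(M-1) = 0.530670 + 0.413661 + 1.448000 = 2.3923

2.3923 bits


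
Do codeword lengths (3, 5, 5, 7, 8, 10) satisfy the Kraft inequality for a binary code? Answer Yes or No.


Kraft sum = sum(2^(-l_i)) = 0.2002, need <= 1. Result: satisfied (a binary prefix-free code with these lengths exists)

Yes


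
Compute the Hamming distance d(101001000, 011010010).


Count differing positions: ^ ^ . . ^ ^ . ^ . = 5 differences

5


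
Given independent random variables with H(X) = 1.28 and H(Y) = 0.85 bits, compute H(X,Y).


For independent variables, H(X,Y) = H(X) + H(Y) = 1.28 + 0.85 = 2.13

2.13 bits


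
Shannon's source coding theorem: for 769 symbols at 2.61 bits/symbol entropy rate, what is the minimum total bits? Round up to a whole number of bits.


Minimum bits >= n * H = 769 * 2.61 = 2007.09, rounded up to a whole number of bits = 2008

2008 bits


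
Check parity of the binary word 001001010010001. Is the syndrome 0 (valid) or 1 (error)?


Syndrome = XOR of all bits = 0 XOR 0 XOR 1 XOR 0 XOR 0 XOR 1 XOR 0 XOR 1 XOR 0 XOR 0 XOR 1 XOR 0 XOR 0 XOR 0 XOR 1 = 1

1
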